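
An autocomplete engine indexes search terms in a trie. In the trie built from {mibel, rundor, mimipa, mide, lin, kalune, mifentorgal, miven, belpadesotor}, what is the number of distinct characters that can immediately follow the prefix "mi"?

5

The children of the "mi" node are the distinct next characters among strings starting with "mi".
Characters that immediately follow "mi" among the stored strings: {b, d, f, m, v}.
That node has 5 child edges.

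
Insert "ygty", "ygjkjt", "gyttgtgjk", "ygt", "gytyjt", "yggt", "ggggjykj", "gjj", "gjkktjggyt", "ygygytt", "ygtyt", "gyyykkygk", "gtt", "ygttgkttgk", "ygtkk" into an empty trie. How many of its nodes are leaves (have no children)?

Leaves are exactly the stored words that no other stored word extends.
Those words: "ggggjykj", "gjj", "gjkktjggyt", "gtt", "gyttgtgjk", "gytyjt", "gyyykkygk", "yggt", "ygjkjt", "ygtkk", "ygttgkttgk", "ygtyt", "ygygytt"
Leaf count: 13

13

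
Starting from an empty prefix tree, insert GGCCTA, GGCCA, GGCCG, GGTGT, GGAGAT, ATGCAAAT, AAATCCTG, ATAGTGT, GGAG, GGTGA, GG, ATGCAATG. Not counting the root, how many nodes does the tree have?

Trace insertions, counting only characters that open a new branch:
  "GGCCTA" → 6 new (G, G, C, C, T, A)
  "GGCCA" → prefix "GGCC" already present; 1 new (A)
  "GGCCG" → prefix "GGCC" already present; 1 new (G)
  "GGTGT" → prefix "GG" already present; 3 new (T, G, T)
  "GGAGAT" → prefix "GG" already present; 4 new (A, G, A, T)
  "ATGCAAAT" → 8 new (A, T, G, C, A, A, A, T)
  "AAATCCTG" → prefix "A" already present; 7 new (A, A, T, C, C, T, G)
  "ATAGTGT" → prefix "AT" already present; 5 new (A, G, T, G, T)
  "GGAG" → prefix "GGAG" already present; 0 new (none)
  "GGTGA" → prefix "GGTG" already present; 1 new (A)
  "GG" → prefix "GG" already present; 0 new (none)
  "ATGCAATG" → prefix "ATGCAA" already present; 2 new (T, G)
Total nodes = 6 + 1 + 1 + 3 + 4 + 8 + 7 + 5 + 0 + 1 + 0 + 2 = 38

38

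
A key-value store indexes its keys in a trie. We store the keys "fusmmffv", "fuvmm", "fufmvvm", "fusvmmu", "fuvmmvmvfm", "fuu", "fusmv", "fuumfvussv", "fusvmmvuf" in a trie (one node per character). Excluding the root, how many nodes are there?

Count nodes per top-level branch (shared prefixes stored once):
  'f'-branch (fufmvvm, fusmmffv, fusmv, fusvmmu, fusvmmvuf, fuu, fuumfvussv, fuvmm, fuvmmvmvfm): 37 nodes
Sum: 37

37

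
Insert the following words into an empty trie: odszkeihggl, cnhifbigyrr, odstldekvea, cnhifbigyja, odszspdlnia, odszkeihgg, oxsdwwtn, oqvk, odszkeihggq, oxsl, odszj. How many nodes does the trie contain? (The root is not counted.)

Count nodes per top-level branch (shared prefixes stored once):
  'c'-branch (cnhifbigyja, cnhifbigyrr): 13 nodes
  'o'-branch (odstldekvea, odszj, odszkeihgg, odszkeihggl, odszkeihggq, odszspdlnia, oqvk, oxsdwwtn, oxsl): 39 nodes
Sum: 52

52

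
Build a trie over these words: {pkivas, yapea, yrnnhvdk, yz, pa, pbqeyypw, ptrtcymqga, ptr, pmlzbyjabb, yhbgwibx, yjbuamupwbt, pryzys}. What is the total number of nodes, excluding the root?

67

Insert word by word; a character creates a node only if that edge doesn't already exist:
  "pkivas" → 6 new (p, k, i, v, a, s)
  "yapea" → 5 new (y, a, p, e, a)
  "yrnnhvdk" → prefix "y" already present; 7 new (r, n, n, h, v, d, k)
  "yz" → prefix "y" already present; 1 new (z)
  "pa" → prefix "p" already present; 1 new (a)
  "pbqeyypw" → prefix "p" already present; 7 new (b, q, e, y, y, p, w)
  "ptrtcymqga" → prefix "p" already present; 9 new (t, r, t, c, y, m, q, g, a)
  "ptr" → prefix "ptr" already present; 0 new (none)
  "pmlzbyjabb" → prefix "p" already present; 9 new (m, l, z, b, y, j, a, b, b)
  "yhbgwibx" → prefix "y" already present; 7 new (h, b, g, w, i, b, x)
  "yjbuamupwbt" → prefix "y" already present; 10 new (j, b, u, a, m, u, p, w, b, t)
  "pryzys" → prefix "p" already present; 5 new (r, y, z, y, s)
Total nodes = 6 + 5 + 7 + 1 + 1 + 7 + 9 + 0 + 9 + 7 + 10 + 5 = 67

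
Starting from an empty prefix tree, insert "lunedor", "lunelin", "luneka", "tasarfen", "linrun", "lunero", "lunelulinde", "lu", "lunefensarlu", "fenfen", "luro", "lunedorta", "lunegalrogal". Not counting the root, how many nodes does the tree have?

59

Insert word by word; a character creates a node only if that edge doesn't already exist:
  "lunedor" → 7 new (l, u, n, e, d, o, r)
  "lunelin" → prefix "lune" already present; 3 new (l, i, n)
  "luneka" → prefix "lune" already present; 2 new (k, a)
  "tasarfen" → 8 new (t, a, s, a, r, f, e, n)
  "linrun" → prefix "l" already present; 5 new (i, n, r, u, n)
  "lunero" → prefix "lune" already present; 2 new (r, o)
  "lunelulinde" → prefix "lunel" already present; 6 new (u, l, i, n, d, e)
  "lu" → prefix "lu" already present; 0 new (none)
  "lunefensarlu" → prefix "lune" already present; 8 new (f, e, n, s, a, r, l, u)
  "fenfen" → 6 new (f, e, n, f, e, n)
  "luro" → prefix "lu" already present; 2 new (r, o)
  "lunedorta" → prefix "lunedor" already present; 2 new (t, a)
  "lunegalrogal" → prefix "lune" already present; 8 new (g, a, l, r, o, g, a, l)
Total nodes = 7 + 3 + 2 + 8 + 5 + 2 + 6 + 0 + 8 + 6 + 2 + 2 + 8 = 59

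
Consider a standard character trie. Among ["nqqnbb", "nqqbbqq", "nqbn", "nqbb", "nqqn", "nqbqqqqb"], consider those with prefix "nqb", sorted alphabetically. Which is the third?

Filter for "nqb…" and sort: "nqbb", "nqbn", "nqbqqqqb"
The 3rd is nqbqqqqb.

nqbqqqqb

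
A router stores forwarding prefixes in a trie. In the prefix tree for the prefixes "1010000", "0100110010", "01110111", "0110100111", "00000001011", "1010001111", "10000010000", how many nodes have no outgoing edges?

Leaves are exactly the stored words that no other stored word extends.
Those words: "00000001011", "0100110010", "0110100111", "01110111", "10000010000", "1010000", "1010001111"
Leaf count: 7

7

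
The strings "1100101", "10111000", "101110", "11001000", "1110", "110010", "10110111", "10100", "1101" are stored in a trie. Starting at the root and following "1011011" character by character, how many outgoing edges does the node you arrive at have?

1

The children of the "1011011" node are the distinct next characters among strings starting with "1011011".
Characters that immediately follow "1011011" among the stored strings: {1}.
That node has 1 child edge.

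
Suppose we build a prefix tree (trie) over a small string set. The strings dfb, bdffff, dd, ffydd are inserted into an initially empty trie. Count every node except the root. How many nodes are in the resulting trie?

15

Count nodes per top-level branch (shared prefixes stored once):
  'b'-branch (bdffff): 6 nodes
  'd'-branch (dd, dfb): 4 nodes
  'f'-branch (ffydd): 5 nodes
Sum: 15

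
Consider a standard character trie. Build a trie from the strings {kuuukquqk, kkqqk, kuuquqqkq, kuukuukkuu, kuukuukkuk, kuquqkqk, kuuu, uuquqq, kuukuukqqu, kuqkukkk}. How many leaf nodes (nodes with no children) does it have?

9

Leaves are exactly the stored words that no other stored word extends.
Those words: "kkqqk", "kuqkukkk", "kuquqkqk", "kuukuukkuk", "kuukuukkuu", "kuukuukqqu", "kuuquqqkq", "kuuukquqk", "uuquqq"
Leaf count: 9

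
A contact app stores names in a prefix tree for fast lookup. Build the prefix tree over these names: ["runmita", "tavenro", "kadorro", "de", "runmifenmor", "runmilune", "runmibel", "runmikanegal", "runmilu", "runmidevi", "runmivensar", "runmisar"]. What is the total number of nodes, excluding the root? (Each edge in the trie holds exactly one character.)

For each word, the new-node count is its length minus the longest prefix already in the trie:
  "runmita" → 7 new (r, u, n, m, i, t, a)
  "tavenro" → 7 new (t, a, v, e, n, r, o)
  "kadorro" → 7 new (k, a, d, o, r, r, o)
  "de" → 2 new (d, e)
  "runmifenmor" → prefix "runmi" already present; 6 new (f, e, n, m, o, r)
  "runmilune" → prefix "runmi" already present; 4 new (l, u, n, e)
  "runmibel" → prefix "runmi" already present; 3 new (b, e, l)
  "runmikanegal" → prefix "runmi" already present; 7 new (k, a, n, e, g, a, l)
  "runmilu" → prefix "runmilu" already present; 0 new (none)
  "runmidevi" → prefix "runmi" already present; 4 new (d, e, v, i)
  "runmivensar" → prefix "runmi" already present; 6 new (v, e, n, s, a, r)
  "runmisar" → prefix "runmi" already present; 3 new (s, a, r)
Total nodes = 7 + 7 + 7 + 2 + 6 + 4 + 3 + 7 + 0 + 4 + 6 + 3 = 56

56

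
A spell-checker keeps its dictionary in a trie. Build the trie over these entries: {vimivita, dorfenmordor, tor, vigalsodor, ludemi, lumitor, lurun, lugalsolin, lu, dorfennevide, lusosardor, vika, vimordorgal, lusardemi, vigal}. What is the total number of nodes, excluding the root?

83

Count nodes per top-level branch (shared prefixes stored once):
  'd'-branch (dorfenmordor, dorfennevide): 18 nodes
  'l'-branch (lu, ludemi, lugalsolin, lumitor, lurun, lusardemi, lusosardor): 36 nodes
  't'-branch (tor): 3 nodes
  'v'-branch (vigal, vigalsodor, vika, vimivita, vimordorgal): 26 nodes
Sum: 83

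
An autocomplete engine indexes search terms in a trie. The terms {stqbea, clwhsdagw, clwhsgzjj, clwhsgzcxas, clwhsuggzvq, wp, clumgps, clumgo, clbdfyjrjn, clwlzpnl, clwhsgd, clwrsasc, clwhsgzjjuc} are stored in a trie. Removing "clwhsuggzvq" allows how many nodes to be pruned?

6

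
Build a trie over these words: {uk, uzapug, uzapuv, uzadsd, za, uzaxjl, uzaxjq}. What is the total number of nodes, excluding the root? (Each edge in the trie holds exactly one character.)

17

Count nodes per top-level branch (shared prefixes stored once):
  'u'-branch (uk, uzadsd, uzapug, uzapuv, uzaxjl, uzaxjq): 15 nodes
  'z'-branch (za): 2 nodes
Sum: 17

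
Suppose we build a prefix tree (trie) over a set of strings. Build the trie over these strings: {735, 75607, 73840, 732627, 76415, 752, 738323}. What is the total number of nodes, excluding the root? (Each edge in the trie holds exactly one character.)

Count nodes per top-level branch (shared prefixes stored once):
  '7'-branch (732627, 735, 738323, 73840, 752, 75607, 76415): 22 nodes
Sum: 22

22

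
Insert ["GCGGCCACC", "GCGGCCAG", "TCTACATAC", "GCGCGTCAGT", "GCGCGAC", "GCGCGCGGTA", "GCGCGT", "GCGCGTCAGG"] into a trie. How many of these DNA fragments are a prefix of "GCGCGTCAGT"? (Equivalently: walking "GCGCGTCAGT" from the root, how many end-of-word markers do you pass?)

2

Check each prefix of "GCGCGTCAGT" against the stored set — each match is an end-marker on the path.
Prefixes of the query that are stored words: "GCGCGT", "GCGCGTCAGT"
Count: 2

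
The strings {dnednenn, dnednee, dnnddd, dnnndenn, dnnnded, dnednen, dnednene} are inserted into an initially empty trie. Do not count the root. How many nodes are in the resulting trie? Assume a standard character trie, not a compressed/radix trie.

20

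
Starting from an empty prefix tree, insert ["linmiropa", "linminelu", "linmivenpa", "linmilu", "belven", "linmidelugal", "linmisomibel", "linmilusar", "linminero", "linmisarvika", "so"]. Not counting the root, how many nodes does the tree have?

53

Count nodes per top-level branch (shared prefixes stored once):
  'b'-branch (belven): 6 nodes
  'l'-branch (linmidelugal, linmilu, linmilusar, linminelu, linminero, linmiropa, linmisarvika, linmisomibel, linmivenpa): 45 nodes
  's'-branch (so): 2 nodes
Sum: 53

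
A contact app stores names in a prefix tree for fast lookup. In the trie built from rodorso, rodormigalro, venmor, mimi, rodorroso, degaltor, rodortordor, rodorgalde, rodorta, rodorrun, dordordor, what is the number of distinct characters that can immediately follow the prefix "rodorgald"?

1

Follow the path "rodorgald" to its node, then look at its outgoing edges.
Characters that immediately follow "rodorgald" among the stored strings: {e}.
That node has 1 child edge.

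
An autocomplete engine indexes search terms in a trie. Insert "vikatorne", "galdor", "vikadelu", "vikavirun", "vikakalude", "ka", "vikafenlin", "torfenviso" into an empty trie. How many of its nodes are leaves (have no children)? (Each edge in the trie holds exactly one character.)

Leaves are exactly the stored words that no other stored word extends.
Those words: "galdor", "ka", "torfenviso", "vikadelu", "vikafenlin", "vikakalude", "vikatorne", "vikavirun"
Leaf count: 8

8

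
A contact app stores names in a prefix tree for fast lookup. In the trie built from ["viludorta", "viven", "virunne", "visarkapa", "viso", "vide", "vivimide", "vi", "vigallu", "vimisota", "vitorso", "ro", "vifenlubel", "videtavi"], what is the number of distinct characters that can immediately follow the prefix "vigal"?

Follow the path "vigal" to its node, then look at its outgoing edges.
Distinct next characters after "vigal": l.
That node has 1 child edge.

1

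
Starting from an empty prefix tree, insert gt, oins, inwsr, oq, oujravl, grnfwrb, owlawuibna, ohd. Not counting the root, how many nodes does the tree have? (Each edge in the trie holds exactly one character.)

35

Trie structure (* marks end of a word):
(root)
├─ g
│  ├─ r
│  │  └─ n
│  │     └─ f
│  │        └─ w
│  │           └─ r
│  │              └─ b *
│  └─ t *
├─ i
│  └─ n
│     └─ w
│        └─ s
│           └─ r *
└─ o
   ├─ h
   │  └─ d *
   ├─ i
   │  └─ n
   │     └─ s *
   ├─ q *
   ├─ u
   │  └─ j
   │     └─ r
   │        └─ a
   │           └─ v
   │              └─ l *
   └─ w
      └─ l
         └─ a
            └─ w
               └─ u
                  └─ i
                     └─ b
                        └─ n
                           └─ a *
Counting every labelled node above: 35.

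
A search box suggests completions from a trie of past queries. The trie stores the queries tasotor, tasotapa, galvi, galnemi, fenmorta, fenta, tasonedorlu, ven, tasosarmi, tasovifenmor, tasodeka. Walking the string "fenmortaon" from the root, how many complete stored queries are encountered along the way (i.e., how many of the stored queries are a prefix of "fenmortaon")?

Traverse "fenmortaon" character by character; count nodes along the way that are marked as word ends.
Prefixes of the query that are stored words: "fenmorta"
Count: 1

1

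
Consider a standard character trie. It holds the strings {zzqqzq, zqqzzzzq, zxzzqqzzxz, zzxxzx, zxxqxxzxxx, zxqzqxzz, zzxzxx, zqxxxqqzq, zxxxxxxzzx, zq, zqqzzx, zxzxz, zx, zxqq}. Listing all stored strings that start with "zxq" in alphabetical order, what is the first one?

zxqq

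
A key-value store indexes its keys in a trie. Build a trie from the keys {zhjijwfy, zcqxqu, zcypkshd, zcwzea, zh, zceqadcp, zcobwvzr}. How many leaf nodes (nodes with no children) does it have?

Leaves are exactly the stored words that no other stored word extends.
Those words: "zceqadcp", "zcobwvzr", "zcqxqu", "zcwzea", "zcypkshd", "zhjijwfy"
Leaf count: 6

6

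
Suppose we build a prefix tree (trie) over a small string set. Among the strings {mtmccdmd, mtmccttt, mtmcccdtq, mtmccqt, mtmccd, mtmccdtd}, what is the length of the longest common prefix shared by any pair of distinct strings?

Equivalently: take the maximum, over all pairs, of their longest common prefix length.
"mtmccd" and "mtmccdmd" agree on "mtmccd" (6 characters) before diverging; nothing deeper is shared.
Longest shared-prefix length: 6

6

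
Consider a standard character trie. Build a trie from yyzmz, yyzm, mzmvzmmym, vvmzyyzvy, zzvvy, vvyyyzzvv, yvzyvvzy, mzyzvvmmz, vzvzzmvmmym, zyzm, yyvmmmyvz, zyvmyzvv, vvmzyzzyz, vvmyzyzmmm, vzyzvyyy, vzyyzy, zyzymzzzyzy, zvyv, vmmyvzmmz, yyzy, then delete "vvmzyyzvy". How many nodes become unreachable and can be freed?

A node on "vvmzyyzvy"'s path can go only if nothing else ends at it or branches off below it.
The suffix "yzvy" (4 nodes) is used only by "vvmzyyzvy"; the node for "vvmzy" still has the child "z", so pruning stops there.
Nodes removed: 4

4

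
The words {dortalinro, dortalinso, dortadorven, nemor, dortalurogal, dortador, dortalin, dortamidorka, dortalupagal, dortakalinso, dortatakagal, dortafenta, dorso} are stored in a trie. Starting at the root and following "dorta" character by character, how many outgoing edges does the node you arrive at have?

6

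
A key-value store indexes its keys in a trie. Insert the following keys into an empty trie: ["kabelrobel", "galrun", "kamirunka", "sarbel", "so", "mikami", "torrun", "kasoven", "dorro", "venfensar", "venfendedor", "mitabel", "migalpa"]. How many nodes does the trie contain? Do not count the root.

76

Trace insertions, counting only characters that open a new branch:
  "kabelrobel" → 10 new (k, a, b, e, l, r, o, b, e, l)
  "galrun" → 6 new (g, a, l, r, u, n)
  "kamirunka" → prefix "ka" already present; 7 new (m, i, r, u, n, k, a)
  "sarbel" → 6 new (s, a, r, b, e, l)
  "so" → prefix "s" already present; 1 new (o)
  "mikami" → 6 new (m, i, k, a, m, i)
  "torrun" → 6 new (t, o, r, r, u, n)
  "kasoven" → prefix "ka" already present; 5 new (s, o, v, e, n)
  "dorro" → 5 new (d, o, r, r, o)
  "venfensar" → 9 new (v, e, n, f, e, n, s, a, r)
  "venfendedor" → prefix "venfen" already present; 5 new (d, e, d, o, r)
  "mitabel" → prefix "mi" already present; 5 new (t, a, b, e, l)
  "migalpa" → prefix "mi" already present; 5 new (g, a, l, p, a)
Total nodes = 10 + 6 + 7 + 6 + 1 + 6 + 6 + 5 + 5 + 9 + 5 + 5 + 5 = 76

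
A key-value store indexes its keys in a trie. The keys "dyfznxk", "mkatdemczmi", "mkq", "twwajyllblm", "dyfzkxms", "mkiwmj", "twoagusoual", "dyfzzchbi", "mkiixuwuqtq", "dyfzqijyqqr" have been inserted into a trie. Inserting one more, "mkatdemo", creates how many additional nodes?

1

Walking "mkatdemo" from the root, the first 7 characters ("mkatdem") follow existing edges; "o" is the first miss.
Each of the 1 remaining characters creates one node.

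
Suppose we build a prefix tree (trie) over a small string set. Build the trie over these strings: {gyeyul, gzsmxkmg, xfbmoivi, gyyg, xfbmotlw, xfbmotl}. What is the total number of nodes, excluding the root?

26

For each word, the new-node count is its length minus the longest prefix already in the trie:
  "gyeyul" → 6 new (g, y, e, y, u, l)
  "gzsmxkmg" → prefix "g" already present; 7 new (z, s, m, x, k, m, g)
  "xfbmoivi" → 8 new (x, f, b, m, o, i, v, i)
  "gyyg" → prefix "gy" already present; 2 new (y, g)
  "xfbmotlw" → prefix "xfbmo" already present; 3 new (t, l, w)
  "xfbmotl" → prefix "xfbmotl" already present; 0 new (none)
Total nodes = 6 + 7 + 8 + 2 + 3 + 0 = 26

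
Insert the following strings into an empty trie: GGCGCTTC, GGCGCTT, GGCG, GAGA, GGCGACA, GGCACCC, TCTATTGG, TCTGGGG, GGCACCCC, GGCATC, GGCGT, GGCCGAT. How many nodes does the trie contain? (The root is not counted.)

Count nodes per top-level branch (shared prefixes stored once):
  'G'-branch (GAGA, GGCACCC, GGCACCCC, GGCATC, GGCCGAT, GGCG, GGCGACA, GGCGCTT, GGCGCTTC, GGCGT): 26 nodes
  'T'-branch (TCTATTGG, TCTGGGG): 12 nodes
Sum: 38

38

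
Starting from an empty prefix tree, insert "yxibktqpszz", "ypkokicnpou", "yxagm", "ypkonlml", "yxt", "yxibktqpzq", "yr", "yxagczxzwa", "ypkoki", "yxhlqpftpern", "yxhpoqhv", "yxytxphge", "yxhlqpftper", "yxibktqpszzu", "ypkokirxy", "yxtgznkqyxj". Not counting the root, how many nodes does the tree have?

Insert word by word; a character creates a node only if that edge doesn't already exist:
  "yxibktqpszz" → 11 new (y, x, i, b, k, t, q, p, s, z, z)
  "ypkokicnpou" → prefix "y" already present; 10 new (p, k, o, k, i, c, n, p, o, u)
  "yxagm" → prefix "yx" already present; 3 new (a, g, m)
  "ypkonlml" → prefix "ypko" already present; 4 new (n, l, m, l)
  "yxt" → prefix "yx" already present; 1 new (t)
  "yxibktqpzq" → prefix "yxibktqp" already present; 2 new (z, q)
  "yr" → prefix "y" already present; 1 new (r)
  "yxagczxzwa" → prefix "yxag" already present; 6 new (c, z, x, z, w, a)
  "ypkoki" → prefix "ypkoki" already present; 0 new (none)
  "yxhlqpftpern" → prefix "yx" already present; 10 new (h, l, q, p, f, t, p, e, r, n)
  "yxhpoqhv" → prefix "yxh" already present; 5 new (p, o, q, h, v)
  "yxytxphge" → prefix "yx" already present; 7 new (y, t, x, p, h, g, e)
  "yxhlqpftper" → prefix "yxhlqpftper" already present; 0 new (none)
  "yxibktqpszzu" → prefix "yxibktqpszz" already present; 1 new (u)
  "ypkokirxy" → prefix "ypkoki" already present; 3 new (r, x, y)
  "yxtgznkqyxj" → prefix "yxt" already present; 8 new (g, z, n, k, q, y, x, j)
Total nodes = 11 + 10 + 3 + 4 + 1 + 2 + 1 + 6 + 0 + 10 + 5 + 7 + 0 + 1 + 3 + 8 = 72

72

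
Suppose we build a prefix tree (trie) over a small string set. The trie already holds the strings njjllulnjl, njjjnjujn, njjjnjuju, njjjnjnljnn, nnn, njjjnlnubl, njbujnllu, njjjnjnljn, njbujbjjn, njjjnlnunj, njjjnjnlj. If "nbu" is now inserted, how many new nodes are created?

Walking "nbu" from the root, the first 1 characters ("n") follow existing edges; "b" is the first miss.
So 3 − 1 = 2 new nodes.

2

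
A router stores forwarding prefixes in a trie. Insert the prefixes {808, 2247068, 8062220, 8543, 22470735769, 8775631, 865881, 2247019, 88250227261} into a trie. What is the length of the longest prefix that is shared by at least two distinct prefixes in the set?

The deepest shared node is where two words last agree before diverging.
e.g. "2247019" and "2247068" share the prefix "22470" of length 5; no pair shares a longer one.
Longest shared-prefix length: 5

5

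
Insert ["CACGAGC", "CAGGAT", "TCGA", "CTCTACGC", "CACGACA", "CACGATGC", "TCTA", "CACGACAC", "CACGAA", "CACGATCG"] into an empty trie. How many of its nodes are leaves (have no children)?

9

A leaf is a node with no children — equivalently, the end of a word that is not a proper prefix of any other stored word.
Those words: "CACGAA", "CACGACAC", "CACGAGC", "CACGATCG", "CACGATGC", "CAGGAT", "CTCTACGC", "TCGA", "TCTA"
Leaf count: 9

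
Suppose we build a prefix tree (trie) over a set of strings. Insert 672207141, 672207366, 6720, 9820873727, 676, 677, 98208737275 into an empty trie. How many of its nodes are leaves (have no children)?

Leaves are exactly the stored words that no other stored word extends.
Those words: "6720", "672207141", "672207366", "676", "677", "98208737275"
Leaf count: 6

6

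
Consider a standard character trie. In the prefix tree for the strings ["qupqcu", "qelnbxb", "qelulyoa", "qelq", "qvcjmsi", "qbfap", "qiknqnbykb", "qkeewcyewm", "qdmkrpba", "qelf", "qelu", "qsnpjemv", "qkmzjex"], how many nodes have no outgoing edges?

12

Leaves are exactly the stored words that no other stored word extends.
Those words: "qbfap", "qdmkrpba", "qelf", "qelnbxb", "qelq", "qelulyoa", "qiknqnbykb", "qkeewcyewm", "qkmzjex", "qsnpjemv", "qupqcu", "qvcjmsi"
Leaf count: 12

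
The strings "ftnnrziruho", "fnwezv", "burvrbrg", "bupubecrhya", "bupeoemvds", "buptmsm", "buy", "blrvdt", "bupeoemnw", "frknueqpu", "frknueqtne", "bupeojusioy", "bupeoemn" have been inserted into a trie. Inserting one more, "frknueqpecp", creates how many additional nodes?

3

The longest prefix of "frknueqpecp" already in the trie is "frknueqp" (length 8).
New nodes needed: |"frknueqpecp"| − 8 = 11 − 8 = 3.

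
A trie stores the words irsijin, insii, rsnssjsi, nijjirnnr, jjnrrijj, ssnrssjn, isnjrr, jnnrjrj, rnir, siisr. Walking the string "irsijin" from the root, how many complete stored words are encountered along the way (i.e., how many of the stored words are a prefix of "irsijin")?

Check each prefix of "irsijin" against the stored set — each match is an end-marker on the path.
Prefixes of the query that are stored words: "irsijin"
Count: 1

1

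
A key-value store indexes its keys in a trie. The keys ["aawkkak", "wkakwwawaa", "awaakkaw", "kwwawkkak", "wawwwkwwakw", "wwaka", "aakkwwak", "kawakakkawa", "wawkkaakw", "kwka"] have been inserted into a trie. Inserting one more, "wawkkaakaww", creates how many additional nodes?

"wawkkaak" is already a path in the trie; the remaining "aww" must be added.
So 11 − 8 = 3 new nodes.

3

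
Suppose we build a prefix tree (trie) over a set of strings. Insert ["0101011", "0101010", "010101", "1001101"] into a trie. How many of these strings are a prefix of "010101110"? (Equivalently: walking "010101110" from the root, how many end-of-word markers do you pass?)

2

Traverse "010101110" character by character; count nodes along the way that are marked as word ends.
Prefixes of the query that are stored words: "010101", "0101011"
Count: 2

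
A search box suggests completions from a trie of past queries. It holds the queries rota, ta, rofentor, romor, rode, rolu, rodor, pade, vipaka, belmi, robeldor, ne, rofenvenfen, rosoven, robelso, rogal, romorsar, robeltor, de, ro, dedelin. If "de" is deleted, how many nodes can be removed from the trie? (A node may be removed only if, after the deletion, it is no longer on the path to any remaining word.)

0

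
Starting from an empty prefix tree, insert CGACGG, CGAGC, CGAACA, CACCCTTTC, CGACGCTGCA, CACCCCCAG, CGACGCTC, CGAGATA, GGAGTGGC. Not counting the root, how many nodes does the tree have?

Insert word by word; a character creates a node only if that edge doesn't already exist:
  "CGACGG" → 6 new (C, G, A, C, G, G)
  "CGAGC" → prefix "CGA" already present; 2 new (G, C)
  "CGAACA" → prefix "CGA" already present; 3 new (A, C, A)
  "CACCCTTTC" → prefix "C" already present; 8 new (A, C, C, C, T, T, T, C)
  "CGACGCTGCA" → prefix "CGACG" already present; 5 new (C, T, G, C, A)
  "CACCCCCAG" → prefix "CACCC" already present; 4 new (C, C, A, G)
  "CGACGCTC" → prefix "CGACGCT" already present; 1 new (C)
  "CGAGATA" → prefix "CGAG" already present; 3 new (A, T, A)
  "GGAGTGGC" → 8 new (G, G, A, G, T, G, G, C)
Total nodes = 6 + 2 + 3 + 8 + 5 + 4 + 1 + 3 + 8 = 40

40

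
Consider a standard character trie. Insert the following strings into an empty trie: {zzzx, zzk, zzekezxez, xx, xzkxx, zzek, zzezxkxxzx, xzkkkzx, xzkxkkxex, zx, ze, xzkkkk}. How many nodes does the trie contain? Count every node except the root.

37

Count nodes per top-level branch (shared prefixes stored once):
  'x'-branch (xx, xzkkkk, xzkkkzx, xzkxkkxex, xzkxx): 16 nodes
  'z'-branch (ze, zx, zzek, zzekezxez, zzezxkxxzx, zzk, zzzx): 21 nodes
Sum: 37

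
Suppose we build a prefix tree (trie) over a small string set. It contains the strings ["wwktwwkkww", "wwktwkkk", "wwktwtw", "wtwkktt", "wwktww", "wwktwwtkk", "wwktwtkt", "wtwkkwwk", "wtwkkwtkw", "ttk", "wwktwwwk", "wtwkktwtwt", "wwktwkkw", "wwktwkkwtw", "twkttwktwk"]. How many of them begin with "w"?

13

Walk to "w"; the words in its subtree are exactly those with that prefix.
Matches: "wtwkktt", "wtwkktwtwt", "wtwkkwtkw", "wtwkkwwk", "wwktwkkk", "wwktwkkw", "wwktwkkwtw", "wwktwtkt", "wwktwtw", "wwktww", "wwktwwkkww", "wwktwwtkk", "wwktwwwk"
Count: 13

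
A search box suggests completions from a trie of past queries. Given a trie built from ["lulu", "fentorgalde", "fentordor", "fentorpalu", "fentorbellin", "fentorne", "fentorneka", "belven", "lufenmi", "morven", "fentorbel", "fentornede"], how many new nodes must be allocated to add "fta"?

Walking "fta" from the root, the first 1 characters ("f") follow existing edges; "t" is the first miss.
New nodes needed: |"fta"| − 1 = 3 − 1 = 2.

2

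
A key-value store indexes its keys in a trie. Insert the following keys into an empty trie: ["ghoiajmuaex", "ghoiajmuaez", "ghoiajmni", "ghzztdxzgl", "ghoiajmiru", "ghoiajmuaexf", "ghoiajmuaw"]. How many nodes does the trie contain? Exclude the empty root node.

27

Trie structure (* marks end of a word):
(root)
└─ g
   └─ h
      ├─ o
      │  └─ i
      │     └─ a
      │        └─ j
      │           └─ m
      │              ├─ i
      │              │  └─ r
      │              │     └─ u *
      │              ├─ n
      │              │  └─ i *
      │              └─ u
      │                 └─ a
      │                    ├─ e
      │                    │  ├─ x *
      │                    │  │  └─ f *
      │                    │  └─ z *
      │                    └─ w *
      └─ z
         └─ z
            └─ t
               └─ d
                  └─ x
                     └─ z
                        └─ g
                           └─ l *
Counting every labelled node above: 27.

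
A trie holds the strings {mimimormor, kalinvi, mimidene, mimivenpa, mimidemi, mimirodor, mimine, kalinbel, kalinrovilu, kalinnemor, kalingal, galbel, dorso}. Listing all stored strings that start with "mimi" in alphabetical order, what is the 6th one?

mimivenpa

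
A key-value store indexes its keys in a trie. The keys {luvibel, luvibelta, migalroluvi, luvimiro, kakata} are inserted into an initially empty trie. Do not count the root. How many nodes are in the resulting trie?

30

Count nodes per top-level branch (shared prefixes stored once):
  'k'-branch (kakata): 6 nodes
  'l'-branch (luvibel, luvibelta, luvimiro): 13 nodes
  'm'-branch (migalroluvi): 11 nodes
Sum: 30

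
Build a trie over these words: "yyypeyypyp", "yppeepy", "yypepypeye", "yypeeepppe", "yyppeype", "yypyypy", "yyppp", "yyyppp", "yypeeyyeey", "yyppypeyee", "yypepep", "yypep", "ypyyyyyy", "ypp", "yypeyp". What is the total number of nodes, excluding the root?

63

Count nodes per top-level branch (shared prefixes stored once):
  'y'-branch (ypp, yppeepy, ypyyyyyy, yypeeepppe, yypeeyyeey, yypep, yypepep, yypepypeye, yypeyp, yyppeype, yyppp, yyppypeyee, yypyypy, yyypeyypyp, yyyppp): 63 nodes
Sum: 63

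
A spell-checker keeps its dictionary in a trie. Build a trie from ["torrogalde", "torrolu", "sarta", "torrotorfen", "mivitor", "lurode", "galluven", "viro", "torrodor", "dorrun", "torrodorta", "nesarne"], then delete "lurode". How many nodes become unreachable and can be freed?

6

After clearing the end-marker at "lurode", prune upward until reaching a node still needed by another word.
No other word shares any prefix with "lurode", so all 6 of its nodes go.
Nodes removed: 6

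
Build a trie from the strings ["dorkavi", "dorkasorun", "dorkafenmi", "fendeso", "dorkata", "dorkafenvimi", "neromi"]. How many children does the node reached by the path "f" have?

1

Walk "f" from the root, arriving at one node.
Distinct next characters after "f": e.
That node has 1 child edge.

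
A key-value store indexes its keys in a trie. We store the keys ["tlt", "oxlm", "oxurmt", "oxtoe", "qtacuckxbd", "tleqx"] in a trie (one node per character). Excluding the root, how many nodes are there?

27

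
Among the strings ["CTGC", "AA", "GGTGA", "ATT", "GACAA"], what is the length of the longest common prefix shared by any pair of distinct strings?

Equivalently: take the maximum, over all pairs, of their longest common prefix length.
"AA" and "ATT" agree on "A" (1 characters) before diverging; nothing deeper is shared.
Longest shared-prefix length: 1

1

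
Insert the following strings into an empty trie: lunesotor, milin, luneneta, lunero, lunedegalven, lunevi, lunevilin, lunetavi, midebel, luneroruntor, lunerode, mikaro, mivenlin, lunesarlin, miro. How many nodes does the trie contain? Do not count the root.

Trace insertions, counting only characters that open a new branch:
  "lunesotor" → 9 new (l, u, n, e, s, o, t, o, r)
  "milin" → 5 new (m, i, l, i, n)
  "luneneta" → prefix "lune" already present; 4 new (n, e, t, a)
  "lunero" → prefix "lune" already present; 2 new (r, o)
  "lunedegalven" → prefix "lune" already present; 8 new (d, e, g, a, l, v, e, n)
  "lunevi" → prefix "lune" already present; 2 new (v, i)
  "lunevilin" → prefix "lunevi" already present; 3 new (l, i, n)
  "lunetavi" → prefix "lune" already present; 4 new (t, a, v, i)
  "midebel" → prefix "mi" already present; 5 new (d, e, b, e, l)
  "luneroruntor" → prefix "lunero" already present; 6 new (r, u, n, t, o, r)
  "lunerode" → prefix "lunero" already present; 2 new (d, e)
  "mikaro" → prefix "mi" already present; 4 new (k, a, r, o)
  "mivenlin" → prefix "mi" already present; 6 new (v, e, n, l, i, n)
  "lunesarlin" → prefix "lunes" already present; 5 new (a, r, l, i, n)
  "miro" → prefix "mi" already present; 2 new (r, o)
Total nodes = 9 + 5 + 4 + 2 + 8 + 2 + 3 + 4 + 5 + 6 + 2 + 4 + 6 + 5 + 2 = 67

67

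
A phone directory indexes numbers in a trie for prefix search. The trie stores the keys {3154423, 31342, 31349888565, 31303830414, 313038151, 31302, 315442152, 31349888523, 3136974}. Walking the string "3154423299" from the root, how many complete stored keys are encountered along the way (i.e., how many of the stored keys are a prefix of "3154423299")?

1

Walk "3154423299" from the root; an end-of-word marker is hit whenever a stored word is a prefix of "3154423299".
Prefixes of the query that are stored words: "3154423"
Count: 1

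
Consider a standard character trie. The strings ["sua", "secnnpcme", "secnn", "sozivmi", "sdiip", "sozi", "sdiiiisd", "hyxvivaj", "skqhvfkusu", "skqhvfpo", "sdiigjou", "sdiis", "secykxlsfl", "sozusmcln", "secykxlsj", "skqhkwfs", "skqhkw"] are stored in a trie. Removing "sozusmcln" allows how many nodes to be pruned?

6

Walk "sozusmcln" from the leaf back toward the root, removing each node that no remaining word uses.
The suffix "usmcln" (6 nodes) is used only by "sozusmcln"; the node for "soz" still has the child "i", so pruning stops there.
Nodes removed: 6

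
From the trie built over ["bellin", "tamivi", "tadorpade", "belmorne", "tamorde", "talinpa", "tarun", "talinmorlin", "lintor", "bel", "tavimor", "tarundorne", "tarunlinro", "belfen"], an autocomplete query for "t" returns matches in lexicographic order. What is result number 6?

DFS of the "t" subtree visits, in order: "tadorpade", "talinmorlin", "talinpa", "tamivi", "tamorde", "tarun", "tarundorne", "tarunlinro", "tavimor"
Position 6: tarun

tarun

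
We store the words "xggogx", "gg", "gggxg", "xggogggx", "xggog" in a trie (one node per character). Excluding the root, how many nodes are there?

For each word, the new-node count is its length minus the longest prefix already in the trie:
  "xggogx" → 6 new (x, g, g, o, g, x)
  "gg" → 2 new (g, g)
  "gggxg" → prefix "gg" already present; 3 new (g, x, g)
  "xggogggx" → prefix "xggog" already present; 3 new (g, g, x)
  "xggog" → prefix "xggog" already present; 0 new (none)
Total nodes = 6 + 2 + 3 + 3 + 0 = 14

14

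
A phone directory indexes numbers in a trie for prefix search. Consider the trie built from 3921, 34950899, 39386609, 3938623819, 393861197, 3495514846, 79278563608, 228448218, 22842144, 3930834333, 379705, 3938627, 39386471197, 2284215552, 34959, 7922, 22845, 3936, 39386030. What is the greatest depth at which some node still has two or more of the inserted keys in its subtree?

6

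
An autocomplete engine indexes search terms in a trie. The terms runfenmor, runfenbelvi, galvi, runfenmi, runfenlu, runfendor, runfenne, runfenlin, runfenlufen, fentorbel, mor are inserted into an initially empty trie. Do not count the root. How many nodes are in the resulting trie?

Count nodes per top-level branch (shared prefixes stored once):
  'f'-branch (fentorbel): 9 nodes
  'g'-branch (galvi): 5 nodes
  'm'-branch (mor): 3 nodes
  'r'-branch (runfenbelvi, runfendor, runfenlin, runfenlu, runfenlufen, runfenmi, runfenmor, runfenne): 27 nodes
Sum: 44

44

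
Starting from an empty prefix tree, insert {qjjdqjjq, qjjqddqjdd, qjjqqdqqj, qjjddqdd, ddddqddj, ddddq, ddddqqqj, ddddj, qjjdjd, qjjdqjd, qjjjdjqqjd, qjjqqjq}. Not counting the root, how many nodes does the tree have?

48

Count nodes per top-level branch (shared prefixes stored once):
  'd'-branch (ddddj, ddddq, ddddqddj, ddddqqqj): 12 nodes
  'q'-branch (qjjddqdd, qjjdjd, qjjdqjd, qjjdqjjq, qjjjdjqqjd, qjjqddqjdd, qjjqqdqqj, qjjqqjq): 36 nodes
Sum: 48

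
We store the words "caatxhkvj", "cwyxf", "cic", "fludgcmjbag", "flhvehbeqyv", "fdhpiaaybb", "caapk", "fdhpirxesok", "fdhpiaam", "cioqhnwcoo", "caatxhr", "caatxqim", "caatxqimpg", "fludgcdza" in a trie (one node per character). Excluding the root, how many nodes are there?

Insert word by word; a character creates a node only if that edge doesn't already exist:
  "caatxhkvj" → 9 new (c, a, a, t, x, h, k, v, j)
  "cwyxf" → prefix "c" already present; 4 new (w, y, x, f)
  "cic" → prefix "c" already present; 2 new (i, c)
  "fludgcmjbag" → 11 new (f, l, u, d, g, c, m, j, b, a, g)
  "flhvehbeqyv" → prefix "fl" already present; 9 new (h, v, e, h, b, e, q, y, v)
  "fdhpiaaybb" → prefix "f" already present; 9 new (d, h, p, i, a, a, y, b, b)
  "caapk" → prefix "caa" already present; 2 new (p, k)
  "fdhpirxesok" → prefix "fdhpi" already present; 6 new (r, x, e, s, o, k)
  "fdhpiaam" → prefix "fdhpiaa" already present; 1 new (m)
  "cioqhnwcoo" → prefix "ci" already present; 8 new (o, q, h, n, w, c, o, o)
  "caatxhr" → prefix "caatxh" already present; 1 new (r)
  "caatxqim" → prefix "caatx" already present; 3 new (q, i, m)
  "caatxqimpg" → prefix "caatxqim" already present; 2 new (p, g)
  "fludgcdza" → prefix "fludgc" already present; 3 new (d, z, a)
Total nodes = 9 + 4 + 2 + 11 + 9 + 9 + 2 + 6 + 1 + 8 + 1 + 3 + 2 + 3 = 70

70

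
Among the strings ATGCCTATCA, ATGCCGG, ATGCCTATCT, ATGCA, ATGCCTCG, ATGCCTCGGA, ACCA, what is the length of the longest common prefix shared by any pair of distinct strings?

Look for the deepest trie node that still has at least two words in its subtree.
e.g. "ATGCCTATCA" and "ATGCCTATCT" share the prefix "ATGCCTATC" of length 9; no pair shares a longer one.
Longest shared-prefix length: 9

9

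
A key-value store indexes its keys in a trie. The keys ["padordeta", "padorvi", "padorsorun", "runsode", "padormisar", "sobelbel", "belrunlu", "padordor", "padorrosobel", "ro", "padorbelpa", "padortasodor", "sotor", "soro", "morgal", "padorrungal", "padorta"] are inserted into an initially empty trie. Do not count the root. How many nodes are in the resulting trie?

82

Count nodes per top-level branch (shared prefixes stored once):
  'b'-branch (belrunlu): 8 nodes
  'm'-branch (morgal): 6 nodes
  'p'-branch (padorbelpa, padordeta, padordor, padormisar, padorrosobel, padorrungal, padorsorun, padorta, padortasodor, padorvi): 47 nodes
  'r'-branch (ro, runsode): 8 nodes
  's'-branch (sobelbel, soro, sotor): 13 nodes
Sum: 82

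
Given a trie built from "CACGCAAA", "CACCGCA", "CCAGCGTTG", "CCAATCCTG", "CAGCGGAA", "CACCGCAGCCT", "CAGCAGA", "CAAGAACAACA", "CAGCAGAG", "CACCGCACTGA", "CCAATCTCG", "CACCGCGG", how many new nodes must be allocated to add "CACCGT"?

1

The longest prefix of "CACCGT" already in the trie is "CACCG" (length 5).
So 6 − 5 = 1 new nodes.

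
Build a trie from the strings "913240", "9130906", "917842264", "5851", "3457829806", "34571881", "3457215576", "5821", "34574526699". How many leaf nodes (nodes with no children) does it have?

9

A leaf is a node with no children — equivalently, the end of a word that is not a proper prefix of any other stored word.
Those words: "34571881", "3457215576", "34574526699", "3457829806", "5821", "5851", "9130906", "913240", "917842264"
Leaf count: 9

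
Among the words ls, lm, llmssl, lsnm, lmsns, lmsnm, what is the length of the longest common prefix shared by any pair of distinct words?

4

The deepest shared node is where two words last agree before diverging.
"lmsnm" and "lmsns" agree on "lmsn" (4 characters) before diverging; nothing deeper is shared.
Longest shared-prefix length: 4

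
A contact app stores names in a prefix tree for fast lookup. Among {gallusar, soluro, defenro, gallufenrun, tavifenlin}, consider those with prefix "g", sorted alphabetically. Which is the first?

Words with prefix "g", in lexicographic order: "gallufenrun", "gallusar"
The 1st is gallufenrun.

gallufenrun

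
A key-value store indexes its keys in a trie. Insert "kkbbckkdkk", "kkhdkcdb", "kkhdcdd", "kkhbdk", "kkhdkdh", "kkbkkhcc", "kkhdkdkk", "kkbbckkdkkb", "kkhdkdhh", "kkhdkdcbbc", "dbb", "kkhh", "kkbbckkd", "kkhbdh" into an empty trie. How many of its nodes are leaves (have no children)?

11

A leaf is a node with no children — equivalently, the end of a word that is not a proper prefix of any other stored word.
Those words: "dbb", "kkbbckkdkkb", "kkbkkhcc", "kkhbdh", "kkhbdk", "kkhdcdd", "kkhdkcdb", "kkhdkdcbbc", "kkhdkdhh", "kkhdkdkk", "kkhh"
Leaf count: 11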